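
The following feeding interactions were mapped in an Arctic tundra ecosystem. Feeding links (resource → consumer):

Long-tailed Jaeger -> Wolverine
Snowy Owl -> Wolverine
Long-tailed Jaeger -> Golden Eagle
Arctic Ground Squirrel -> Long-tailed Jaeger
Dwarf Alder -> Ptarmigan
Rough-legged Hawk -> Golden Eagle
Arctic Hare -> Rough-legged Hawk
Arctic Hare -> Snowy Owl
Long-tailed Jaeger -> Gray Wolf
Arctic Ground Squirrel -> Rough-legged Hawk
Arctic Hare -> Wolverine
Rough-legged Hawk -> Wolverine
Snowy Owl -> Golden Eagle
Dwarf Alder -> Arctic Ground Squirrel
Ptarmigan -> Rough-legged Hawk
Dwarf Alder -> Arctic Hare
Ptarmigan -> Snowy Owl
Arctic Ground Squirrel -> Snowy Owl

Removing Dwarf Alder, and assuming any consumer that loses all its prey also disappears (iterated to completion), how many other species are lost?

9

Remove Dwarf Alder.
Round 1: Arctic Ground Squirrel (all prey gone), Arctic Hare (all prey gone), Ptarmigan (all prey gone) → extinct.
Round 2: Long-tailed Jaeger (all prey gone), Rough-legged Hawk (all prey gone), Snowy Owl (all prey gone) → extinct.
Round 3: Wolverine (all prey gone), Golden Eagle (all prey gone), Gray Wolf (all prey gone) → extinct.
No further losses. Total secondary extinctions: 9.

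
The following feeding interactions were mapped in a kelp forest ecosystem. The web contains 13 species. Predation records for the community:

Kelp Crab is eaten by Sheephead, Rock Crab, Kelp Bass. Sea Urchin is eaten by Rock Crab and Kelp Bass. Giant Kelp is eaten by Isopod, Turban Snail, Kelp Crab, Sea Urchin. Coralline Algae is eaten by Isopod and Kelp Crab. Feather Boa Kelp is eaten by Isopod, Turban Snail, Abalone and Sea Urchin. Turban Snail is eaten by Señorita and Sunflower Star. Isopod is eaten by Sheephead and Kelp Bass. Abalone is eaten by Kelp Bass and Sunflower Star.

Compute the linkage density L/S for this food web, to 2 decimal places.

There are L = 21 links among S = 13 species.
L/S = 21/13 = 1.6154 ≈ 1.62.

L/S = 1.62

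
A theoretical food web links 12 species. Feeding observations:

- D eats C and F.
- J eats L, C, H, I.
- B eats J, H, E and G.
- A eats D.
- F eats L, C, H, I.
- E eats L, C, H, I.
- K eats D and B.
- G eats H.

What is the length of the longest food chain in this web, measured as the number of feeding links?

3 links

One longest chain: I → E → B → K.
It has 4 species and 3 links.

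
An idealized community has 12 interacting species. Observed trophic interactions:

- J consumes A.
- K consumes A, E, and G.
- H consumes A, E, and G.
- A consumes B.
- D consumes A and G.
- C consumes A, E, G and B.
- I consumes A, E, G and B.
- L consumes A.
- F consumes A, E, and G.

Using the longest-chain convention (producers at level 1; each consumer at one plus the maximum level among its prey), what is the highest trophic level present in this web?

3

Producers (level 1): E, B, G.
B → A → D gives D level 3.
No species has a prey at level 3, so no species reaches level 4.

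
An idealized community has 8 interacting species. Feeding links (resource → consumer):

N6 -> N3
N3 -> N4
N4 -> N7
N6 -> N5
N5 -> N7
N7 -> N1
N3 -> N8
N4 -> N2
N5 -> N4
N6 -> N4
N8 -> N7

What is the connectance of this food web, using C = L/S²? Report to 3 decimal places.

C = 0.172

The web has S = 8 species and L = 11 feeding links.
C = L / S² = 11 / 64 = 0.1719 ≈ 0.172.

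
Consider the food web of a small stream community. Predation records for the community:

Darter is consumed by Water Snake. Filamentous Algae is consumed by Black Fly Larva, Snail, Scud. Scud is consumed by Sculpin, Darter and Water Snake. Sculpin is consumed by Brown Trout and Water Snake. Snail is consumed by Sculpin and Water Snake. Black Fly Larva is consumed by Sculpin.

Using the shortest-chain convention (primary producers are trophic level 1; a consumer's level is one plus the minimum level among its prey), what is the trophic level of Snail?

Filamentous Algae is a producer → level 1.
Snail eats Filamentous Algae → level 2.

Trophic level 2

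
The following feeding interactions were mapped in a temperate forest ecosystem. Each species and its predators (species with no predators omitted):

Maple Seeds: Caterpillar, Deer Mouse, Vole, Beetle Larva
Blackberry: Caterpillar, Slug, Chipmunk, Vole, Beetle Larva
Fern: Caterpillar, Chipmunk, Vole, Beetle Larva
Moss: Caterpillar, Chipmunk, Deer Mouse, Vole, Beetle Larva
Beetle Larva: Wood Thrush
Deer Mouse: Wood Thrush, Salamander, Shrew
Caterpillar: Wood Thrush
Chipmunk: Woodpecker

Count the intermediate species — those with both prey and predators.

4

Intermediate species (has both prey and predators): Caterpillar, Chipmunk, Deer Mouse, Beetle Larva.
Count: 4.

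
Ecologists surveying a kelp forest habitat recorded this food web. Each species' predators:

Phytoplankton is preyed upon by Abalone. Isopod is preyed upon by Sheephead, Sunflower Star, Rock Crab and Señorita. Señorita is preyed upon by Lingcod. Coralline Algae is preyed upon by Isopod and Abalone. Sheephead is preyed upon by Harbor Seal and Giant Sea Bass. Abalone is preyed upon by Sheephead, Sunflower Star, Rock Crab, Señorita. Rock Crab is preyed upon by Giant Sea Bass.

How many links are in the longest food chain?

3 links

One longest chain: Coralline Algae → Abalone → Rock Crab → Giant Sea Bass.
It has 4 species and 3 links.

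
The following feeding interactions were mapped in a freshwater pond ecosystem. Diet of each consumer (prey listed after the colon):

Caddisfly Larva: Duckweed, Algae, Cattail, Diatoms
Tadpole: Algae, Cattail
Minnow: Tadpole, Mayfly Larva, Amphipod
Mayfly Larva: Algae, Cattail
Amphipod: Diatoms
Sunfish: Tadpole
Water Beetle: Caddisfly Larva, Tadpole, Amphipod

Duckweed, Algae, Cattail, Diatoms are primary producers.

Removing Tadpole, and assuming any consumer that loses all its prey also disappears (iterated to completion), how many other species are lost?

1

Remove Tadpole.
Round 1: Sunfish (all prey gone) → extinct.
No further losses. Total secondary extinctions: 1.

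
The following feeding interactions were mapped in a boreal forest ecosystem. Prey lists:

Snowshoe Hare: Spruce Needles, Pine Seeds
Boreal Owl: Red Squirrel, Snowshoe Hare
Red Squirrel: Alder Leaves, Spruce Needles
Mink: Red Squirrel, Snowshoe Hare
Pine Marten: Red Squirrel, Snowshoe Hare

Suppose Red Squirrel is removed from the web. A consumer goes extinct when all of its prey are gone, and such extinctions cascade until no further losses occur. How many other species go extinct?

Remove Red Squirrel.
Every predator of it retains at least one other prey: Boreal Owl still has Snowshoe Hare; Mink still has Snowshoe Hare; Pine Marten still has Snowshoe Hare.
No consumer loses all prey, so no secondary extinctions occur.

0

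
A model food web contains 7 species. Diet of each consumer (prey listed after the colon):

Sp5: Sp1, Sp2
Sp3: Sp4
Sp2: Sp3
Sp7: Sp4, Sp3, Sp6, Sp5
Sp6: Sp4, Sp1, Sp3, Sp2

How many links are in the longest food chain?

One longest chain: Sp4 → Sp3 → Sp2 → Sp6 → Sp7.
It has 5 species and 4 links.

4 links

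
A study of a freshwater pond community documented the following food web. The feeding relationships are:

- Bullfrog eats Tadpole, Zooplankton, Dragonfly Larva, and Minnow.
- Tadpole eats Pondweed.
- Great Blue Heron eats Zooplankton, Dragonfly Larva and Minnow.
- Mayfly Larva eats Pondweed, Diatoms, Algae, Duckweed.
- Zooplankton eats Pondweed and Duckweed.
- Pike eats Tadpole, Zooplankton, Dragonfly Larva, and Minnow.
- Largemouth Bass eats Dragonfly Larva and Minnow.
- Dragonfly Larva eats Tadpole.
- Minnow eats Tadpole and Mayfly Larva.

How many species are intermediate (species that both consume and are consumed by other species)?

5

Intermediate species (has both prey and predators): Tadpole, Zooplankton, Mayfly Larva, Minnow, Dragonfly Larva.
Count: 5.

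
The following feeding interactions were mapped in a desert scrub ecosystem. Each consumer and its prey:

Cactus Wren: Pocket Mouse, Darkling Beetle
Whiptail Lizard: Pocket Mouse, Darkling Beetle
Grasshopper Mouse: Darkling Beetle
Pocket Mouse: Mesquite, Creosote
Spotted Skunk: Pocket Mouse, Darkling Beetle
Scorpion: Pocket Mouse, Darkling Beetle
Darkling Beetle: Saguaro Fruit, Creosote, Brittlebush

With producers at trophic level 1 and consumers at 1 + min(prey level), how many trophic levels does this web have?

3

Producers (level 1): Saguaro Fruit, Mesquite, Creosote, Brittlebush.
Following each consumer down to its lowest-level prey: Mesquite → Pocket Mouse → Scorpion (levels 1 through 3).
All prey of Scorpion (Pocket Mouse 2, Darkling Beetle 2) are at level 2 or above, so Scorpion is at level 1 + 2 = 3.
Every consumer has at least one prey at level 2 or below, so none exceeds level 3.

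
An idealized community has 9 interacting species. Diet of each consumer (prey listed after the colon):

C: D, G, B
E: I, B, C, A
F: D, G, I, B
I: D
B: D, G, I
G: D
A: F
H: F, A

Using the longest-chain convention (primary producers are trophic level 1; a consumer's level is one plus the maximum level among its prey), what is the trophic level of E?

Trophic level 6

D is a producer → level 1.
G eats D → level 2.
B eats G (level 2); other prey at levels: D 1, I 2 → level 3.
F eats B (level 3); other prey at levels: D 1, G 2, I 2 → level 4.
A eats F → level 5.
E eats A (level 5); other prey at levels: I 2, B 3, C 4 → level 6.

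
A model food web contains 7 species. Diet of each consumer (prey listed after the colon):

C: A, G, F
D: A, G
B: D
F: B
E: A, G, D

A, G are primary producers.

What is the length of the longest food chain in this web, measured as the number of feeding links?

One longest chain: A → D → B → F → C.
It has 5 species and 4 links.

4 links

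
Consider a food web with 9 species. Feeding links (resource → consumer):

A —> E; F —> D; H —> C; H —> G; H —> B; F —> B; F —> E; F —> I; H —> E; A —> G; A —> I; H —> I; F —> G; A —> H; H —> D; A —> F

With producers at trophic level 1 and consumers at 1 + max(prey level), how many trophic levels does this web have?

Producers (level 1): A.
A → H → E gives E level 3.
No species has a prey at level 3, so no species reaches level 4.

3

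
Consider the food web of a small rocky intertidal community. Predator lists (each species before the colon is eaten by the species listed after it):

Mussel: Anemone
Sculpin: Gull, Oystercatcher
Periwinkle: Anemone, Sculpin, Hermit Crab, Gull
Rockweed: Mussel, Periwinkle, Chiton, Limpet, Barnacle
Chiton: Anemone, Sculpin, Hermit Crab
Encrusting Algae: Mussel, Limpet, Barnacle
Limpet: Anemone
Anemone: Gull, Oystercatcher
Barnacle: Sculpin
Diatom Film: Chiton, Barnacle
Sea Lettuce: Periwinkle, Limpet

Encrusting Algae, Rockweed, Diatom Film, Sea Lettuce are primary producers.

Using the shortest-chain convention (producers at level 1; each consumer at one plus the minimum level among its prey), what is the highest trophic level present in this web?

Producers (level 1): Encrusting Algae, Rockweed, Diatom Film, Sea Lettuce.
Following each consumer down to its lowest-level prey: Encrusting Algae → Mussel → Anemone → Oystercatcher (levels 1 through 4).
All prey of Oystercatcher (Anemone 3, Sculpin 3) are at level 3 or above, so Oystercatcher is at level 1 + 3 = 4.
Every consumer has at least one prey at level 3 or below, so none exceeds level 4.

4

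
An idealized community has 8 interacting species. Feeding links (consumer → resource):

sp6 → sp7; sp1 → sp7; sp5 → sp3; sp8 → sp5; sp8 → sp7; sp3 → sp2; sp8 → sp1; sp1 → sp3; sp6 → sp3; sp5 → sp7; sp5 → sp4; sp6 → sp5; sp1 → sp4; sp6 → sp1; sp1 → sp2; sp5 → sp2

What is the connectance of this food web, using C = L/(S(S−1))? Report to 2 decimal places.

The web has S = 8 species and L = 16 feeding links.
C = L / (S(S−1)) = 16 / 56 = 0.2857 ≈ 0.29.

C = 0.29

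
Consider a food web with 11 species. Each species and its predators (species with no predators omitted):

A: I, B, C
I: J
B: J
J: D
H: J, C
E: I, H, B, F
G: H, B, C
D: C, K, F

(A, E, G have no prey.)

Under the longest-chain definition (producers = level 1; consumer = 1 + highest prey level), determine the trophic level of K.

Trophic level 5

A is a producer → level 1.
I eats A (level 1); other prey at levels: E 1 → level 2.
J eats I (level 2); other prey at levels: H 2, B 2 → level 3.
D eats J → level 4.
K eats D → level 5.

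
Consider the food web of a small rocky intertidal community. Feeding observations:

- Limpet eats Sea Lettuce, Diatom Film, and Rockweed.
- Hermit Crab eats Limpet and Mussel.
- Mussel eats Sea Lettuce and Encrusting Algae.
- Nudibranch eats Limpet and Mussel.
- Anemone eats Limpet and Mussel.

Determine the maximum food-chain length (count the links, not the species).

2 links

One longest chain: Sea Lettuce → Limpet → Nudibranch.
It has 3 species and 2 links.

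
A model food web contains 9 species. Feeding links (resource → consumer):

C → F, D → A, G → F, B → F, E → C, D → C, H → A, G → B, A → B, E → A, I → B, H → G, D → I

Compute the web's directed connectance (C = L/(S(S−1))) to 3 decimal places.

C = 0.181

The web has S = 9 species and L = 13 feeding links.
C = L / (S(S−1)) = 13 / 72 = 0.1806 ≈ 0.181.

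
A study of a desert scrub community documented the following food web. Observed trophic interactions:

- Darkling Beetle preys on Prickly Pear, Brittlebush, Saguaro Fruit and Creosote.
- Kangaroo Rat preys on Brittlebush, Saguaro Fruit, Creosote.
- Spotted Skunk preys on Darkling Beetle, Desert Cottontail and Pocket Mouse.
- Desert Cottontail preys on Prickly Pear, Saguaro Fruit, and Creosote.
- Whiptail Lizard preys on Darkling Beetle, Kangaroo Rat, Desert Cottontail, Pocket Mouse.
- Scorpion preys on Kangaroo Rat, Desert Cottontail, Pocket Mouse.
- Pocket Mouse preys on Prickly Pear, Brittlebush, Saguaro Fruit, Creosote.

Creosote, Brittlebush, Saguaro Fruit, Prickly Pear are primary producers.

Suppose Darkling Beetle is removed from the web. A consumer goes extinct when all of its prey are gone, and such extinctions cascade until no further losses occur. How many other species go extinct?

0

Remove Darkling Beetle.
Every predator of it retains at least one other prey: Spotted Skunk still has Pocket Mouse, Desert Cottontail; Whiptail Lizard still has Pocket Mouse, Kangaroo Rat, Desert Cottontail.
No consumer loses all prey, so no secondary extinctions occur.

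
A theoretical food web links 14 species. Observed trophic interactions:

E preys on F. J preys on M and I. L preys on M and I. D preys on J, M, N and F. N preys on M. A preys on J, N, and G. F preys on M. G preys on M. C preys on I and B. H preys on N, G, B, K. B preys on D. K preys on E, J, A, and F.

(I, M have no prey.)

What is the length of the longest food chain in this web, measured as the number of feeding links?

4 links

One longest chain: M → N → D → B → C.
It has 5 species and 4 links.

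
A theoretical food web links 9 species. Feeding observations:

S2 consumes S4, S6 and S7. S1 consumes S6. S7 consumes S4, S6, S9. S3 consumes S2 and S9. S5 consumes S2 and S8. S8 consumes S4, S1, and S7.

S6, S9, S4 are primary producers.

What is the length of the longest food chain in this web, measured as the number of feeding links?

3 links

One longest chain: S6 → S7 → S8 → S5.
It has 4 species and 3 links.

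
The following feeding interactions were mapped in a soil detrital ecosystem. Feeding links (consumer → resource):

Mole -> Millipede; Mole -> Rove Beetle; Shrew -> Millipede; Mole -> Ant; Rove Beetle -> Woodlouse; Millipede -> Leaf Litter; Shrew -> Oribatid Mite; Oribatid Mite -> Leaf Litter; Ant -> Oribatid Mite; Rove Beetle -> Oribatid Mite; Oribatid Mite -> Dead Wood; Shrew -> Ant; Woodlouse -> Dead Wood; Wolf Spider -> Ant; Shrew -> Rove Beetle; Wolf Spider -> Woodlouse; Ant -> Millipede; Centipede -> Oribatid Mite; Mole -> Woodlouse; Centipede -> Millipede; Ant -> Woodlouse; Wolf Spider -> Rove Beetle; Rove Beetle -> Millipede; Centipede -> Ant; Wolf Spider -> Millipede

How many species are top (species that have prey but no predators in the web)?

Top species (has prey, but nothing eats it): Mole, Shrew, Wolf Spider, Centipede.
Count: 4.

4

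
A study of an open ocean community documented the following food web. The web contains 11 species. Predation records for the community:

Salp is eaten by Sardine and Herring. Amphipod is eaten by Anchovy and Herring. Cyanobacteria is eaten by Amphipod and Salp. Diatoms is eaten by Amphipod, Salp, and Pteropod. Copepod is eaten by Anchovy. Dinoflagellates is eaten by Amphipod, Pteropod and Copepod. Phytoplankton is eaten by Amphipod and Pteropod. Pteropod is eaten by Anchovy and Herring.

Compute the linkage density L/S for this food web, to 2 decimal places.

There are L = 17 links among S = 11 species.
L/S = 17/11 = 1.5455 ≈ 1.55.

L/S = 1.55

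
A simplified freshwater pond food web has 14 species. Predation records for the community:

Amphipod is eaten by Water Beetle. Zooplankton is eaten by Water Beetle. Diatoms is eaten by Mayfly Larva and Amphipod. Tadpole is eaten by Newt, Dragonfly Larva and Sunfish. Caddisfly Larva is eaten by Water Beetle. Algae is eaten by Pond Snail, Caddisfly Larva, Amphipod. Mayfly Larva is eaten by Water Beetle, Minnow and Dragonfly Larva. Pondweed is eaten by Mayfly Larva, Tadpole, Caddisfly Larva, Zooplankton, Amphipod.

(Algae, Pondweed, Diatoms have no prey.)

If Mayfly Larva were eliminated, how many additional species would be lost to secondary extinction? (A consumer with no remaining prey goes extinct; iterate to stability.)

1

Remove Mayfly Larva.
Round 1: Minnow (all prey gone) → extinct.
No further losses. Total secondary extinctions: 1.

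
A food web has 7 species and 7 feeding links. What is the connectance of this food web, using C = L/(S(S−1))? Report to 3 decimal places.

The web has S = 7 species and L = 7 feeding links.
C = L / (S(S−1)) = 7 / 42 = 0.1667 ≈ 0.167.

C = 0.167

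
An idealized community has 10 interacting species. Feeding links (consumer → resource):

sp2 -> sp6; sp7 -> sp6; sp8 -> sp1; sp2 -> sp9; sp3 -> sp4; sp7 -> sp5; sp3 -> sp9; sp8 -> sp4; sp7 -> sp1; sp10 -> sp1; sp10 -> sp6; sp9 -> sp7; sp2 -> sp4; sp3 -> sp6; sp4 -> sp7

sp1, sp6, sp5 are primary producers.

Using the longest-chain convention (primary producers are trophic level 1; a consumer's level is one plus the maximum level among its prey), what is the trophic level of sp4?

sp1 is a producer → level 1.
sp7 eats sp1 (level 1); other prey at levels: sp6 1, sp5 1 → level 2.
sp4 eats sp7 → level 3.

Trophic level 3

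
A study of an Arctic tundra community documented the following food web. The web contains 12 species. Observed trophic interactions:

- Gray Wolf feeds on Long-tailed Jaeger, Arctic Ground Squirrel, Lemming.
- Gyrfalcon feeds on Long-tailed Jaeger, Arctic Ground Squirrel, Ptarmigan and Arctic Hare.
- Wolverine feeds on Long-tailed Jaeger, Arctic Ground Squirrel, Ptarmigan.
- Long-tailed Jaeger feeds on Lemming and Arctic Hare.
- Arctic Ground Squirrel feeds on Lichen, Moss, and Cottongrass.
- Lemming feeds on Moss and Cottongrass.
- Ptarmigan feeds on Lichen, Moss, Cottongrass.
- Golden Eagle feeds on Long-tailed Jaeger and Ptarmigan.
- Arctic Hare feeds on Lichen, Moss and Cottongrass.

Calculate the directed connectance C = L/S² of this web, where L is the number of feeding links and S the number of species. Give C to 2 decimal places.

C = 0.17

The web has S = 12 species and L = 25 feeding links.
C = L / S² = 25 / 144 = 0.1736 ≈ 0.17.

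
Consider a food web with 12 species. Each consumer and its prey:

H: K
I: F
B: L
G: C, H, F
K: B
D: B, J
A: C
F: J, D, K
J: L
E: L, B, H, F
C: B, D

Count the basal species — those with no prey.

1

Basal species (no prey listed): L.
Count: 1.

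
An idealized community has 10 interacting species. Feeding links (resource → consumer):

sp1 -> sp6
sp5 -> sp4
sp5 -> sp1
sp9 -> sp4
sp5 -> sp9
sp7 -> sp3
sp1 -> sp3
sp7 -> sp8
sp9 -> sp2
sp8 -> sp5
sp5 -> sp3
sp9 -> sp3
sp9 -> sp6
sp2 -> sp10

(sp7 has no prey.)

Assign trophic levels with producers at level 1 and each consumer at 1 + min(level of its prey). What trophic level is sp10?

sp7 is a producer → level 1.
sp8 eats sp7 → level 2.
sp5 eats sp8 → level 3.
sp9 eats sp5 → level 4.
sp2 eats sp9 → level 5.
sp10 eats sp2 → level 6.
No prey of sp10 is below level 5, so 6 is the minimum.

Trophic level 6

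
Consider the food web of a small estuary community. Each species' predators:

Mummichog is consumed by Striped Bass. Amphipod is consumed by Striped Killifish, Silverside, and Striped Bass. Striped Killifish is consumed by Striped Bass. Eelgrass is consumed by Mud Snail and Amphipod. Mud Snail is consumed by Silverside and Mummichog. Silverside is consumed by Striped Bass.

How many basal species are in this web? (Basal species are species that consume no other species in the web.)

1

Basal species (no prey listed): Eelgrass.
Count: 1.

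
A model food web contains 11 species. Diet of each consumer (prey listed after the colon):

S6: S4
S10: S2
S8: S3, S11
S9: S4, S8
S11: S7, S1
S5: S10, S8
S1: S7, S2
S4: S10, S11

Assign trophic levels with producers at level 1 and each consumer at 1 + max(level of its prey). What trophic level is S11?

Trophic level 3

S7 is a producer → level 1.
S1 eats S7 (level 1); other prey at levels: S2 1 → level 2.
S11 eats S1 (level 2); other prey at levels: S7 1 → level 3.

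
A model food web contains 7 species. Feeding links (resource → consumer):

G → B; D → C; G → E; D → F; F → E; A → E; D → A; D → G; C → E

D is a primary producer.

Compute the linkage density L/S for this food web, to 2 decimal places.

L/S = 1.29

There are L = 9 links among S = 7 species.
L/S = 9/7 = 1.2857 ≈ 1.29.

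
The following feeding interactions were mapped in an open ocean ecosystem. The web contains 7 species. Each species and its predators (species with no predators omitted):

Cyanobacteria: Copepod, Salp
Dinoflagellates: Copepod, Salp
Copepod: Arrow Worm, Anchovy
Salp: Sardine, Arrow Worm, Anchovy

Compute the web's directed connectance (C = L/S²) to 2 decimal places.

The web has S = 7 species and L = 9 feeding links.
C = L / S² = 9 / 49 = 0.1837 ≈ 0.18.

C = 0.18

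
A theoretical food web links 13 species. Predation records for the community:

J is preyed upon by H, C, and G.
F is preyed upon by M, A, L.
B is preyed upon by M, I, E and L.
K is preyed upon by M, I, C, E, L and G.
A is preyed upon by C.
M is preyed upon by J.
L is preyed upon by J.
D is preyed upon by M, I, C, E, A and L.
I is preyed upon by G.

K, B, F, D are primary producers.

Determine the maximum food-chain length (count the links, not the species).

One longest chain: K → M → J → C.
It has 4 species and 3 links.

3 links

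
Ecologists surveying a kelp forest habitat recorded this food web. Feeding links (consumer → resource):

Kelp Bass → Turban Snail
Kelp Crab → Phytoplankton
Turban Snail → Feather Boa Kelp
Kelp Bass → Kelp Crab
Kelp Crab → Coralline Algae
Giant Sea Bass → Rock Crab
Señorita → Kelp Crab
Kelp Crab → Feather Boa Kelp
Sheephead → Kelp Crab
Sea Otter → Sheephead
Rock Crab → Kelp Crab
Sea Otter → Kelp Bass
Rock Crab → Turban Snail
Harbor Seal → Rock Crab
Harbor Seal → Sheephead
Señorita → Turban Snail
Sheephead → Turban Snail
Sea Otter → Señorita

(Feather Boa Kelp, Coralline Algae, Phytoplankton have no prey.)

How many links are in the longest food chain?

One longest chain: Feather Boa Kelp → Kelp Crab → Kelp Bass → Sea Otter.
It has 4 species and 3 links.

3 links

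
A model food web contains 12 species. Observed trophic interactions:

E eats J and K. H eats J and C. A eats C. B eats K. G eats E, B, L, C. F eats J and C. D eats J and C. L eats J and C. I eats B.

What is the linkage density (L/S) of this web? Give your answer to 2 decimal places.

There are L = 17 links among S = 12 species.
L/S = 17/12 = 1.4167 ≈ 1.42.

L/S = 1.42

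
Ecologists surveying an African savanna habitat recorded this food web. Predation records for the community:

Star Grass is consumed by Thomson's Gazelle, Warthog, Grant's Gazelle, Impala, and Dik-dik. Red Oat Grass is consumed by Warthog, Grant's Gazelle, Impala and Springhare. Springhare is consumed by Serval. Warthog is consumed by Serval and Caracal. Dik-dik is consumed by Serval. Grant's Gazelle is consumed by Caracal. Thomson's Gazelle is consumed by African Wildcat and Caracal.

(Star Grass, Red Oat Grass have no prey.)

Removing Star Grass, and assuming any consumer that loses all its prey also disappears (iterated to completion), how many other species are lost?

3

Remove Star Grass.
Round 1: Dik-dik (all prey gone), Thomson's Gazelle (all prey gone) → extinct.
Round 2: African Wildcat (all prey gone) → extinct.
No further losses. Total secondary extinctions: 3.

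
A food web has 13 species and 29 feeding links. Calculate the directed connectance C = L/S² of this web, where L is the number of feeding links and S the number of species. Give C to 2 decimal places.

The web has S = 13 species and L = 29 feeding links.
C = L / S² = 29 / 169 = 0.1716 ≈ 0.17.

C = 0.17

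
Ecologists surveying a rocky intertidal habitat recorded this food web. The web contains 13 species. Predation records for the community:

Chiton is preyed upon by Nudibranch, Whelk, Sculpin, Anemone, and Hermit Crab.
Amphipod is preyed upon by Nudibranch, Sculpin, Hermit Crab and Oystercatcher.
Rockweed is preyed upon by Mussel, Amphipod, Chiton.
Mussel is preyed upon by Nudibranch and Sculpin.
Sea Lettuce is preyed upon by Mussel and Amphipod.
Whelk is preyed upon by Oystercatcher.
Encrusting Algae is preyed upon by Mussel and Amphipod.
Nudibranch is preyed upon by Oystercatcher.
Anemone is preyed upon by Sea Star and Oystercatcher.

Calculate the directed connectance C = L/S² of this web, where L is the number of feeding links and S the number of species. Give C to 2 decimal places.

C = 0.13

The web has S = 13 species and L = 22 feeding links.
C = L / S² = 22 / 169 = 0.1302 ≈ 0.13.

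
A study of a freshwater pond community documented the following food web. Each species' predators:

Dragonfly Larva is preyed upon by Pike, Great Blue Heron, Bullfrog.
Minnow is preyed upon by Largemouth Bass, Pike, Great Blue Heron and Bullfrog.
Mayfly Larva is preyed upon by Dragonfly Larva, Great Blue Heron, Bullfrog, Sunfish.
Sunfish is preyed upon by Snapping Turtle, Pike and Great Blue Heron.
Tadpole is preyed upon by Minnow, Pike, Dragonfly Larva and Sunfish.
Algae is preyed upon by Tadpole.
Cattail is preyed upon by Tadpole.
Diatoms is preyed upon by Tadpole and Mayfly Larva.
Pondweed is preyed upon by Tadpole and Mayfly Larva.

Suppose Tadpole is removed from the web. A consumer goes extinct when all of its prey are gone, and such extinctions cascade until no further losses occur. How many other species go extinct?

Remove Tadpole.
Round 1: Minnow (all prey gone) → extinct.
Round 2: Largemouth Bass (all prey gone) → extinct.
No further losses. Total secondary extinctions: 2.

2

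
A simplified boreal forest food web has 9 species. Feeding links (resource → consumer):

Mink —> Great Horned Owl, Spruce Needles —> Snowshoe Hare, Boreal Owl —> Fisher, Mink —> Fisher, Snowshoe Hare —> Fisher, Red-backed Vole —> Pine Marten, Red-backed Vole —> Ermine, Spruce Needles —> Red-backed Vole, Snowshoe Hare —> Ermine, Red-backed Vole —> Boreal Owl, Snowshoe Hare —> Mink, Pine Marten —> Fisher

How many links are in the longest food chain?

One longest chain: Spruce Needles → Snowshoe Hare → Mink → Great Horned Owl.
It has 4 species and 3 links.

3 links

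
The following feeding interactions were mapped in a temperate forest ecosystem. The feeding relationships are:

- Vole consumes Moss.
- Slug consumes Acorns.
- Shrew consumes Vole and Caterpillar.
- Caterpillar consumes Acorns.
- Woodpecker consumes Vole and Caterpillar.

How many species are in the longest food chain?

3 species

One longest chain: Acorns → Caterpillar → Shrew.
It has 3 species and 2 links.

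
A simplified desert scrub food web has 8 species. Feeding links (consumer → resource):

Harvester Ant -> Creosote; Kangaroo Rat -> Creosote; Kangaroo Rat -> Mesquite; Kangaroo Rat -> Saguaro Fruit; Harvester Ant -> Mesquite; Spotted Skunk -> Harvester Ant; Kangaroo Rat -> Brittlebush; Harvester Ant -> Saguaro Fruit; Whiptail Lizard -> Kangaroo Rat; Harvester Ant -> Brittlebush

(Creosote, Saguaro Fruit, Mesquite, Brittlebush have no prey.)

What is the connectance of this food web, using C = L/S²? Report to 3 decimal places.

C = 0.156

The web has S = 8 species and L = 10 feeding links.
C = L / S² = 10 / 64 = 0.1562 ≈ 0.156.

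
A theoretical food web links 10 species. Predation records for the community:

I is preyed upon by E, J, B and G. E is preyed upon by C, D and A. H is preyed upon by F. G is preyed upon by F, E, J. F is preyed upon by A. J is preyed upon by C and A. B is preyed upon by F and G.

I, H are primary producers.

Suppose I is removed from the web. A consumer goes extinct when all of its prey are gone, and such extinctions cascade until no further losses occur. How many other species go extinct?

Remove I.
Round 1: B (all prey gone) → extinct.
Round 2: G (all prey gone) → extinct.
Round 3: J (all prey gone), E (all prey gone) → extinct.
Round 4: D (all prey gone), C (all prey gone) → extinct.
No further losses. Total secondary extinctions: 6.

6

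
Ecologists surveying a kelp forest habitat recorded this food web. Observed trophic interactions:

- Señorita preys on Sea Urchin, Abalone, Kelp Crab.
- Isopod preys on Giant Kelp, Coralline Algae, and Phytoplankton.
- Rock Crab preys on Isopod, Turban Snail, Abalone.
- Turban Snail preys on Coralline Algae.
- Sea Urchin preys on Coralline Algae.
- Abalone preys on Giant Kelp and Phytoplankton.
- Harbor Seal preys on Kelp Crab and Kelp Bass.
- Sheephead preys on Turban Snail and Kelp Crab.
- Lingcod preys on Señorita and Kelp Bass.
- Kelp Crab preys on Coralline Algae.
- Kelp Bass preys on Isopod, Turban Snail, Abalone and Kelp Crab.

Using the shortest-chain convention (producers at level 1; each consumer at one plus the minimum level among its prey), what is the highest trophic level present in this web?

4

Producers (level 1): Coralline Algae, Giant Kelp, Phytoplankton.
Following each consumer down to its lowest-level prey: Coralline Algae → Turban Snail → Kelp Bass → Lingcod (levels 1 through 4).
All prey of Lingcod (Kelp Bass 3, Señorita 3) are at level 3 or above, so Lingcod is at level 1 + 3 = 4.
Every consumer has at least one prey at level 3 or below, so none exceeds level 4.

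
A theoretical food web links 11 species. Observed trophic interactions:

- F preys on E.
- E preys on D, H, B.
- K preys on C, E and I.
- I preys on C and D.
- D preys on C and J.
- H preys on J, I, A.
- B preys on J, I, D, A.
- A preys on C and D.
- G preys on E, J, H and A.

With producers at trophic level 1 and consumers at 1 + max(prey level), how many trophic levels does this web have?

6

Producers (level 1): C, J.
C → D → A → H → E → K gives K level 6.
No species has a prey at level 6, so no species reaches level 7.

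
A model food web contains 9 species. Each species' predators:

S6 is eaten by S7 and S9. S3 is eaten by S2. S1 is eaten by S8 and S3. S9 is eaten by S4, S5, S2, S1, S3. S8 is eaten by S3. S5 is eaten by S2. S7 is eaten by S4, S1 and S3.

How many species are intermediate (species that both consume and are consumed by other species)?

Intermediate species (has both prey and predators): S7, S9, S5, S1, S8, S3.
Count: 6.

6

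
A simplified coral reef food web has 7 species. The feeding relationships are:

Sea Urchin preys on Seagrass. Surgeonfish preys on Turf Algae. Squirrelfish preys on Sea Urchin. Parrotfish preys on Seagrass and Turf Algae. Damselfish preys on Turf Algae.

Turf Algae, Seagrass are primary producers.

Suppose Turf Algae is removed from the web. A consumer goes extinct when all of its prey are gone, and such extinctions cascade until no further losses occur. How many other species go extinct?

2

Remove Turf Algae.
Round 1: Surgeonfish (all prey gone), Damselfish (all prey gone) → extinct.
No further losses. Total secondary extinctions: 2.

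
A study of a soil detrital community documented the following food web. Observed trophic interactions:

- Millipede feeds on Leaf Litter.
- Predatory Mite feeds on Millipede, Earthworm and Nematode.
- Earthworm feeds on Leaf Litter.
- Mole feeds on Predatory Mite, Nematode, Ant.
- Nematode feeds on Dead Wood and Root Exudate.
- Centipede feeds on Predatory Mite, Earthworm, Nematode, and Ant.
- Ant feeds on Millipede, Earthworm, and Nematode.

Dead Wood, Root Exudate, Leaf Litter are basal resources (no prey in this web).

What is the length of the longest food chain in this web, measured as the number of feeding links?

One longest chain: Leaf Litter → Millipede → Predatory Mite → Centipede.
It has 4 species and 3 links.

3 links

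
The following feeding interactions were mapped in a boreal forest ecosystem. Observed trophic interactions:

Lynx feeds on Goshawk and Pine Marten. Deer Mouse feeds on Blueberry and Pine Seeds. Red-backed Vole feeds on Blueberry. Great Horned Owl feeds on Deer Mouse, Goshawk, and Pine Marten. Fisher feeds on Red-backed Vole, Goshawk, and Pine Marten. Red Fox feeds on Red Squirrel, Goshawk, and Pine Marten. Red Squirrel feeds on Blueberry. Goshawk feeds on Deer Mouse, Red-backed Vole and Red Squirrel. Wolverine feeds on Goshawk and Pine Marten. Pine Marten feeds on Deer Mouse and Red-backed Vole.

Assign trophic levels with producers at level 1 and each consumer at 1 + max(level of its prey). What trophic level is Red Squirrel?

Trophic level 2

Blueberry is a producer → level 1.
Red Squirrel eats Blueberry → level 2.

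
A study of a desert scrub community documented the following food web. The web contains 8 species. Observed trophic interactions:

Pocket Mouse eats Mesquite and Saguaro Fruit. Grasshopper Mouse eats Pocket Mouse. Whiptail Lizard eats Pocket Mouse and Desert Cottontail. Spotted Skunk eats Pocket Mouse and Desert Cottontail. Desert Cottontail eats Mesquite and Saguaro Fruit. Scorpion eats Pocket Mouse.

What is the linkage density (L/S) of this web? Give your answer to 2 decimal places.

L/S = 1.25

There are L = 10 links among S = 8 species.
L/S = 10/8 = 1.2500 ≈ 1.25.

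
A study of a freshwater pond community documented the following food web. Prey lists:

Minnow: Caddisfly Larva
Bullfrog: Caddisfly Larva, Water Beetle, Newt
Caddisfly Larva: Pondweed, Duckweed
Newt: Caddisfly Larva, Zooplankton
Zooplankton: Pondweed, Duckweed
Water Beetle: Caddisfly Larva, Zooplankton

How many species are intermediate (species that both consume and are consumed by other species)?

Intermediate species (has both prey and predators): Caddisfly Larva, Zooplankton, Water Beetle, Newt.
Count: 4.

4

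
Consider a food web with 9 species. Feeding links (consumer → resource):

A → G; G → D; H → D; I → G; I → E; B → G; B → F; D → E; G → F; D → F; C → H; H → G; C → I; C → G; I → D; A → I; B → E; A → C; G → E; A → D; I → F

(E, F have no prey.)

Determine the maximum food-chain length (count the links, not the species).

5 links

One longest chain: E → D → G → H → C → A.
It has 6 species and 5 links.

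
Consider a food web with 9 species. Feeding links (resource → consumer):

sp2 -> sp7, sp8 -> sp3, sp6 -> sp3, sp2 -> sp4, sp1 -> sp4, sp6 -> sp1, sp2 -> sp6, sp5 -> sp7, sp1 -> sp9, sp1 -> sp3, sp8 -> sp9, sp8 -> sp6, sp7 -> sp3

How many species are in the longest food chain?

4 species

One longest chain: sp2 → sp6 → sp1 → sp3.
It has 4 species and 3 links.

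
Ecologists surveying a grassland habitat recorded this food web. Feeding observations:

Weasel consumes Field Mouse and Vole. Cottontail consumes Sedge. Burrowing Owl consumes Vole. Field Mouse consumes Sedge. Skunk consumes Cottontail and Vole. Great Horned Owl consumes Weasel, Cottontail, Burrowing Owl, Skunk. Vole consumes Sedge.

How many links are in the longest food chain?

One longest chain: Sedge → Vole → Burrowing Owl → Great Horned Owl.
It has 4 species and 3 links.

3 links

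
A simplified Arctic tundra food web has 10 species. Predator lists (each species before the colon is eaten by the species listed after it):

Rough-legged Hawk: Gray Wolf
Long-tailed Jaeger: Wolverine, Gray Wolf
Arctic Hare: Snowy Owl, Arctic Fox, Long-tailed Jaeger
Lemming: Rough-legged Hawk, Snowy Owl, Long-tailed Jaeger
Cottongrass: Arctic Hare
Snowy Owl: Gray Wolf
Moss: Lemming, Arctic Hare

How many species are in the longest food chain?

4 species

One longest chain: Moss → Lemming → Long-tailed Jaeger → Wolverine.
It has 4 species and 3 links.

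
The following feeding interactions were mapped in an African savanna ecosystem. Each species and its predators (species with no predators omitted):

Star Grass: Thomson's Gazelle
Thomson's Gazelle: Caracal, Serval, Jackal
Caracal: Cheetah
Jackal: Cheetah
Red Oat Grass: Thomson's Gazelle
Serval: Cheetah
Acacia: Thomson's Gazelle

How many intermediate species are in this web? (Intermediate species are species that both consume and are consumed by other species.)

Intermediate species (has both prey and predators): Thomson's Gazelle, Caracal, Serval, Jackal.
Count: 4.

4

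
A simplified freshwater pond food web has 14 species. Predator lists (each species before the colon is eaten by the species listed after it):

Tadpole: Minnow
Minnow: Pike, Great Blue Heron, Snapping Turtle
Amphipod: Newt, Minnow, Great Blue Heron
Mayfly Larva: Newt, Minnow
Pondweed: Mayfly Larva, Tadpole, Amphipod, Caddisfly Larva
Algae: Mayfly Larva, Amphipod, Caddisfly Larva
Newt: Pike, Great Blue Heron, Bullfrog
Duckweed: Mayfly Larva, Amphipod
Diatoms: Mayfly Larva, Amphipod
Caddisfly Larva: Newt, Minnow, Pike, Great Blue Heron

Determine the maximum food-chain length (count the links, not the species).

3 links

One longest chain: Diatoms → Mayfly Larva → Newt → Pike.
It has 4 species and 3 links.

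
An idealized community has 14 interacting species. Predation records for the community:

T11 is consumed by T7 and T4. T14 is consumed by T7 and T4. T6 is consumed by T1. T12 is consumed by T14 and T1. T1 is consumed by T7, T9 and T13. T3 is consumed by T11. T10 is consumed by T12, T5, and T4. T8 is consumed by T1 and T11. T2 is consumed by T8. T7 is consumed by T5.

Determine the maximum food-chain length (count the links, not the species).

4 links

One longest chain: T10 → T12 → T1 → T7 → T5.
It has 5 species and 4 links.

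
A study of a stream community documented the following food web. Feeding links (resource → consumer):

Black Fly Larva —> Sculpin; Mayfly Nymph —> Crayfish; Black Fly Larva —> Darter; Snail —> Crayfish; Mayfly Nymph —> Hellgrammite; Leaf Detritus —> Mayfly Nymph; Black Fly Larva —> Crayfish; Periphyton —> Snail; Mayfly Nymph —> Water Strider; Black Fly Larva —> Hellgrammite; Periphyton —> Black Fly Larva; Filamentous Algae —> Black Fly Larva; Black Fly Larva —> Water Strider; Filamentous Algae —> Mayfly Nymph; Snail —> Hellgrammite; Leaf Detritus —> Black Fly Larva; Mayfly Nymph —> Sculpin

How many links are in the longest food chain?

2 links

One longest chain: Leaf Detritus → Black Fly Larva → Sculpin.
It has 3 species and 2 links.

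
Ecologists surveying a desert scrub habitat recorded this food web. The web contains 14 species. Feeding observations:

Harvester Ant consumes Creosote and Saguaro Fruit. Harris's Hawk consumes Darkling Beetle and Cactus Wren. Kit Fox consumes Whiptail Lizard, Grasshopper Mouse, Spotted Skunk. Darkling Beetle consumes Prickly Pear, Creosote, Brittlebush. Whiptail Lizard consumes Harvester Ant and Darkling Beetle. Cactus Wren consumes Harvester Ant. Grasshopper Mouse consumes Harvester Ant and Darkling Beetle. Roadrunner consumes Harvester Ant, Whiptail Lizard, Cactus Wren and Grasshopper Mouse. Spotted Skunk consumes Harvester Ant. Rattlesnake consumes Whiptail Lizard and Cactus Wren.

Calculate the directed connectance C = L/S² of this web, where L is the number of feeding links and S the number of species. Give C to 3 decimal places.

The web has S = 14 species and L = 22 feeding links.
C = L / S² = 22 / 196 = 0.1122 ≈ 0.112.

C = 0.112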